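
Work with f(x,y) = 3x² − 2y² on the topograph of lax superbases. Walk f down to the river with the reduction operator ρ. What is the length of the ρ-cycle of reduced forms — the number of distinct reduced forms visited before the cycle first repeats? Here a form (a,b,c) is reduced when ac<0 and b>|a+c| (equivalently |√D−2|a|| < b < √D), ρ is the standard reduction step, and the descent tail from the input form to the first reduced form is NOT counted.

D = 24, ⌊√D⌋ = 4
descent: ρ → (-2,4,1)  [lands on river]
river: ρ → (1,4,-2)
ρ-cycle length = 2 (tail of 1 descent step not counted)

2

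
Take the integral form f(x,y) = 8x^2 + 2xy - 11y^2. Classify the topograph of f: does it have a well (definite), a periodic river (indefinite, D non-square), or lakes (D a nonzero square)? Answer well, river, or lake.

D = b²−4ac = 2² − 4·8·(-11) = 356
D > 0 non-square ⇒ indefinite ⇒ periodic river

river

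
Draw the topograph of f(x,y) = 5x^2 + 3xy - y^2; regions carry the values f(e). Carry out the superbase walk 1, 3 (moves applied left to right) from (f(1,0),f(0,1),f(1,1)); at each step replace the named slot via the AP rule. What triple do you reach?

start (5,-1,7) = (f(1,0),f(0,1),f(1,1))
replace slot 1: 2·((-1)+7) − 5 = 7 → (7,-1,7)
replace slot 3: 2·(7+(-1)) − 7 = 5 → (7,-1,5)

7,-1,5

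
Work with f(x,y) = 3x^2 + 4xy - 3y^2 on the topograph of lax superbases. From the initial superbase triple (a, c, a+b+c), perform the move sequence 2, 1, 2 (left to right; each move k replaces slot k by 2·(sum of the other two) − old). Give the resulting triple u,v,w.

start (3,-3,4) = (f(1,0),f(0,1),f(1,1))
replace slot 2: 2·(3+4) − (-3) = 17 → (3,17,4)
replace slot 1: 2·(17+4) − 3 = 39 → (39,17,4)
replace slot 2: 2·(39+4) − 17 = 69 → (39,69,4)

39,69,4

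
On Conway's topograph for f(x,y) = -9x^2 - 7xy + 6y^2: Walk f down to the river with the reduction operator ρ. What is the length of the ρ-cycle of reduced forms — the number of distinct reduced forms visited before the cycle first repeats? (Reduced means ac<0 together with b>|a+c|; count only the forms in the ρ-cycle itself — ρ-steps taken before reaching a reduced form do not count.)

D = 265, ⌊√D⌋ = 16
descent: ρ → (6,7,-9)  [lands on river]
river: ρ → (-9,11,4)
river: ρ → (4,13,-6)
river: ρ → (-6,11,6)
river: ρ → (6,13,-4)
river: ρ → (-4,11,9)
river: ρ → (9,7,-6)
river: ρ → (-6,5,10)
river: ρ → (10,15,-1)
river: ρ → (-1,15,10)
river: ρ → (10,5,-6)
river: ρ → (-6,7,9)
river: ρ → (9,11,-4)
river: ρ → (-4,13,6)
river: ρ → (6,11,-6)
river: ρ → (-6,13,4)
river: ρ → (4,11,-9)
river: ρ → (-9,7,6)
river: ρ → (6,5,-10)
river: ρ → (-10,15,1)
river: ρ → (1,15,-10)
river: ρ → (-10,5,6)
ρ-cycle length = 22 (tail of 1 descent step not counted)

22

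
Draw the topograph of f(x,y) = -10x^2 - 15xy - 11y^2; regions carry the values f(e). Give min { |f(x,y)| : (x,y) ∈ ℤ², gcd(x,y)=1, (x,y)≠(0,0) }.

translate: b→-5 (≡15 mod 20), so (10,15,11)→(10,-5,6)
flip: (10,-5,6)→(6,5,10)
reduced (well bottom): (6,5,10) with a≤c, −a<b≤a
well minimum |f| = |-6| = 6 (negative-definite)

6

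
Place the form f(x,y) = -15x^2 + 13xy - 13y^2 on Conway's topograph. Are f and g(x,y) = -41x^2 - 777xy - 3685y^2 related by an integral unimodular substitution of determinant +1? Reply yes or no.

D₁ = -611, D₂ = -611
f is negative-definite; reduce −f:
−f: flip: (15,-13,13)→(13,13,15)
−f: reduced (well bottom): (13,13,15) with a≤c, −a<b≤a
flip sign back: reduced form of f is (-13,-13,-15)
g is negative-definite; reduce −g:
−g: translate: b→39 (≡777 mod 82), so (41,777,3685)→(41,39,13)
−g: flip: (41,39,13)→(13,-39,41)
−g: translate: b→13 (≡-39 mod 26), so (13,-39,41)→(13,13,15)
−g: reduced (well bottom): (13,13,15) with a≤c, −a<b≤a
flip sign back: reduced form of g is (-13,-13,-15)
reduced forms (-13, -13, -15) vs (-13, -13, -15) ⇒ equivalent

yes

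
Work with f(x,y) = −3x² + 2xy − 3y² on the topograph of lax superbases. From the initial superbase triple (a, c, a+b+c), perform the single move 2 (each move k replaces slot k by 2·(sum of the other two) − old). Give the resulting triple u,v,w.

start (-3,-3,-4) = (f(1,0),f(0,1),f(1,1))
replace slot 2: 2·((-3)+(-4)) − (-3) = -11 → (-3,-11,-4)

-3,-11,-4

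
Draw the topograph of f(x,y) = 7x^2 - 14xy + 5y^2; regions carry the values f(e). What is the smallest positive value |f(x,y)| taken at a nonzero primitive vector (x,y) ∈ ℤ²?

descent: ρ → (5,4,-2)  [lands on river]
river: ρ → (-2,4,5)
river: ρ → (5,6,-1)
river: ρ → (-1,6,5)
closes: descent 1, river 4
min |a| on river = 1

1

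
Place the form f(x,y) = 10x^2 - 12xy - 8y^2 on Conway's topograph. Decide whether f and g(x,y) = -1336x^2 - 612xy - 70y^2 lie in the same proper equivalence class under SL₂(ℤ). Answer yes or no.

D₁ = 464, D₂ = 464
river cycle of f (length 10): (-8, 12, 10), (10, 8, -10), (-10, 12, 8), (8, 20, -2), (-2, 20, 8), (8, 12, -10), (-10, 8, 10), (10, 12, -8), (-8, 20, 2), (2, 20, -8)
river cycle of g (length 10): (-8, 12, 10), (10, 8, -10), (-10, 12, 8), (8, 20, -2), (-2, 20, 8), (8, 12, -10), (-10, 8, 10), (10, 12, -8), (-8, 20, 2), (2, 20, -8)
cycles coincide ⇒ equivalent

yes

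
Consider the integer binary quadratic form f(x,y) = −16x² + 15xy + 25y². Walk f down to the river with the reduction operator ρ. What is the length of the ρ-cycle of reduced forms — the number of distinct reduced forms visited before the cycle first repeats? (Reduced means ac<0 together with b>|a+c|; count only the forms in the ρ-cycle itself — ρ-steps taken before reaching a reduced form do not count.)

D = 1825, ⌊√D⌋ = 42
river: ρ → (25,35,-6)
river: ρ → (-6,37,19)
river: ρ → (19,39,-4)
river: ρ → (-4,41,9)
river: ρ → (9,31,-24)
river: ρ → (-24,17,16)
river: ρ → (16,15,-25)
river: ρ → (-25,35,6)
river: ρ → (6,37,-19)
river: ρ → (-19,39,4)
river: ρ → (4,41,-9)
river: ρ → (-9,31,24)
river: ρ → (24,17,-16)
river: ρ → (-16,15,25)
ρ-cycle length = 14 (tail of 0 descent steps not counted)

14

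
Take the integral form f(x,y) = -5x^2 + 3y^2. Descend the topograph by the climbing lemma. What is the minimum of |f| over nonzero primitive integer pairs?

descent: ρ → (3,6,-2)  [lands on river]
river: ρ → (-2,6,3)
closes: descent 1, river 2
min |a| on river = 2

2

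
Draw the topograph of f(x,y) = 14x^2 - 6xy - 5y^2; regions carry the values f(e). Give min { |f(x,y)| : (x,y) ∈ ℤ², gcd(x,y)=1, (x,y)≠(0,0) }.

descent: ρ → (-5,16,3)  [lands on river]
river: ρ → (3,14,-10)
river: ρ → (-10,6,7)
river: ρ → (7,8,-9)
river: ρ → (-9,10,6)
river: ρ → (6,14,-5)
closes: descent 1, river 6
min |a| on river = 3

3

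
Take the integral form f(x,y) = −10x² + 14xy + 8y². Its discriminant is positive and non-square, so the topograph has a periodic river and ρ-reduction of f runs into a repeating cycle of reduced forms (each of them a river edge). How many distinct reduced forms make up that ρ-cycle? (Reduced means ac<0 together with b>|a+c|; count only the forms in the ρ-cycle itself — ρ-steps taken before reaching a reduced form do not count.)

D = 516, ⌊√D⌋ = 22
river: ρ → (8,18,-6)
river: ρ → (-6,18,8)
river: ρ → (8,14,-10)
river: ρ → (-10,6,12)
river: ρ → (12,18,-4)
river: ρ → (-4,22,2)
river: ρ → (2,22,-4)
river: ρ → (-4,18,12)
river: ρ → (12,6,-10)
river: ρ → (-10,14,8)
ρ-cycle length = 10 (tail of 0 descent steps not counted)

10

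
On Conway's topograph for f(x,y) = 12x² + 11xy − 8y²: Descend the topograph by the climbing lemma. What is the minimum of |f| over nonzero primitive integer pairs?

river: ρ → (-8,21,2)
river: ρ → (2,19,-18)
river: ρ → (-18,17,3)
river: ρ → (3,19,-12)
river: ρ → (-12,5,10)
river: ρ → (10,15,-7)
river: ρ → (-7,13,12)
river: ρ → (12,11,-8)
closes: descent 0, river 8
min |a| on river = 2

2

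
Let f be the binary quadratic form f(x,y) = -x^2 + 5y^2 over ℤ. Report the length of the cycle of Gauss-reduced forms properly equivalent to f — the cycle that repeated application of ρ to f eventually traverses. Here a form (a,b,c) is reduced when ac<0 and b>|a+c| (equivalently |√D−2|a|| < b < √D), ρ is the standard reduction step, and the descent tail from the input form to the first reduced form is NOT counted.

D = 20, ⌊√D⌋ = 4
descent: ρ → (5,0,-1)
descent: ρ → (-1,4,1)  [lands on river]
river: ρ → (1,4,-1)
ρ-cycle length = 2 (tail of 2 descent steps not counted)

2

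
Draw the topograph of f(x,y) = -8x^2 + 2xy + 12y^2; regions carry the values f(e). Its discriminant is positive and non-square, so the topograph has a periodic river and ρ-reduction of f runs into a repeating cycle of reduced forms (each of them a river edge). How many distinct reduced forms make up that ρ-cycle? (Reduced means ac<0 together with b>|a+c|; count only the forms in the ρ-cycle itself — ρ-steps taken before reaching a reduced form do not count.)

D = 388, ⌊√D⌋ = 19
descent: ρ → (12,-2,-8)
descent: ρ → (-8,18,2)  [lands on river]
river: ρ → (2,18,-8)
river: ρ → (-8,14,6)
river: ρ → (6,10,-12)
river: ρ → (-12,14,4)
river: ρ → (4,18,-4)
river: ρ → (-4,14,12)
river: ρ → (12,10,-6)
river: ρ → (-6,14,8)
river: ρ → (8,18,-2)
river: ρ → (-2,18,8)
river: ρ → (8,14,-6)
river: ρ → (-6,10,12)
river: ρ → (12,14,-4)
river: ρ → (-4,18,4)
river: ρ → (4,14,-12)
river: ρ → (-12,10,6)
river: ρ → (6,14,-8)
ρ-cycle length = 18 (tail of 2 descent steps not counted)

18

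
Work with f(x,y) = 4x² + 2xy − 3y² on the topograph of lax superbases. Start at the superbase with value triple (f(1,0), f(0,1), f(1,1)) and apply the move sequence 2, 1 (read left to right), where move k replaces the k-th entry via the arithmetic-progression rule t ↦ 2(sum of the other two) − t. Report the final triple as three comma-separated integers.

start (4,-3,3) = (f(1,0),f(0,1),f(1,1))
replace slot 2: 2·(4+3) − (-3) = 17 → (4,17,3)
replace slot 1: 2·(17+3) − 4 = 36 → (36,17,3)

36,17,3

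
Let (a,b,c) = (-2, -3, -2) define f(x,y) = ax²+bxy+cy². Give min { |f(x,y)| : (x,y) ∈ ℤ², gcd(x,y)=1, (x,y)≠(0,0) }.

translate: b→-1 (≡3 mod 4), so (2,3,2)→(2,-1,1)
flip: (2,-1,1)→(1,1,2)
reduced (well bottom): (1,1,2) with a≤c, −a<b≤a
well minimum |f| = |-1| = 1 (negative-definite)

1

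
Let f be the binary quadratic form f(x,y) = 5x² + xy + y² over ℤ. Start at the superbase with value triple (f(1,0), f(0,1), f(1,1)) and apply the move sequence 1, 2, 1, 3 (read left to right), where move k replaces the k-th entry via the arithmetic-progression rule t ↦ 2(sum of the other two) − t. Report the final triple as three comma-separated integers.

start (5,1,7) = (f(1,0),f(0,1),f(1,1))
replace slot 1: 2·(1+7) − 5 = 11 → (11,1,7)
replace slot 2: 2·(11+7) − 1 = 35 → (11,35,7)
replace slot 1: 2·(35+7) − 11 = 73 → (73,35,7)
replace slot 3: 2·(73+35) − 7 = 209 → (73,35,209)

73,35,209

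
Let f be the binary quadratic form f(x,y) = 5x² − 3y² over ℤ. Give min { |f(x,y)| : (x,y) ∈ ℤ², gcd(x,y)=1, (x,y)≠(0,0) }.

descent: ρ → (-3,6,2)  [lands on river]
river: ρ → (2,6,-3)
closes: descent 1, river 2
min |a| on river = 2

2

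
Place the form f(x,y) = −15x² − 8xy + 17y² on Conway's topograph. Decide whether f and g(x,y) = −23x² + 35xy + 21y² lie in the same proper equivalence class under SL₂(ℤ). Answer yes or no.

D₁ = 1084, D₂ = 3157
discriminants differ ⇒ not SL₂(ℤ)-equivalent

no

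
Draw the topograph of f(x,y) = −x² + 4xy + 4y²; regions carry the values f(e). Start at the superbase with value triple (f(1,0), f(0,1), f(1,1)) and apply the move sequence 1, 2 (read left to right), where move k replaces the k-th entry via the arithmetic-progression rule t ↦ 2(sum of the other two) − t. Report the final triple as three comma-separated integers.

start (-1,4,7) = (f(1,0),f(0,1),f(1,1))
replace slot 1: 2·(4+7) − (-1) = 23 → (23,4,7)
replace slot 2: 2·(23+7) − 4 = 56 → (23,56,7)

23,56,7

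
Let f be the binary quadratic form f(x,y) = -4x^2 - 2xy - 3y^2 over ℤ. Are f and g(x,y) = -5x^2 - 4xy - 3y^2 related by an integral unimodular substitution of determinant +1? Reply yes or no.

D₁ = -44, D₂ = -44
f is negative-definite; reduce −f:
−f: flip: (4,2,3)→(3,-2,4)
−f: reduced (well bottom): (3,-2,4) with a≤c, −a<b≤a
flip sign back: reduced form of f is (-3,2,-4)
g is negative-definite; reduce −g:
−g: flip: (5,4,3)→(3,-4,5)
−g: translate: b→2 (≡-4 mod 6), so (3,-4,5)→(3,2,4)
−g: reduced (well bottom): (3,2,4) with a≤c, −a<b≤a
flip sign back: reduced form of g is (-3,-2,-4)
reduced forms (-3, 2, -4) vs (-3, -2, -4) ⇒ inequivalent

no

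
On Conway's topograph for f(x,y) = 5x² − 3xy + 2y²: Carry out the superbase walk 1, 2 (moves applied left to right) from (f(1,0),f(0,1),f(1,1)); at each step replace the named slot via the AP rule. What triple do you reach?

start (5,2,4) = (f(1,0),f(0,1),f(1,1))
replace slot 1: 2·(2+4) − 5 = 7 → (7,2,4)
replace slot 2: 2·(7+4) − 2 = 20 → (7,20,4)

7,20,4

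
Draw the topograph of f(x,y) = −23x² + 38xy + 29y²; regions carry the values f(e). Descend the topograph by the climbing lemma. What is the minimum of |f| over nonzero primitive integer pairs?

river: ρ → (29,20,-32)
river: ρ → (-32,44,17)
river: ρ → (17,58,-11)
river: ρ → (-11,52,32)
river: ρ → (32,12,-31)
river: ρ → (-31,50,13)
river: ρ → (13,54,-23)
river: ρ → (-23,38,29)
closes: descent 0, river 8
min |a| on river = 11

11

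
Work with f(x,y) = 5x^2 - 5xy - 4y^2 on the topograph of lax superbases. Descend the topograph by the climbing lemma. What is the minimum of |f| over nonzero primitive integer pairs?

descent: ρ → (-4,5,5)  [lands on river]
river: ρ → (5,5,-4)
river: ρ → (-4,3,6)
river: ρ → (6,9,-1)
river: ρ → (-1,9,6)
river: ρ → (6,3,-4)
closes: descent 1, river 6
min |a| on river = 1

1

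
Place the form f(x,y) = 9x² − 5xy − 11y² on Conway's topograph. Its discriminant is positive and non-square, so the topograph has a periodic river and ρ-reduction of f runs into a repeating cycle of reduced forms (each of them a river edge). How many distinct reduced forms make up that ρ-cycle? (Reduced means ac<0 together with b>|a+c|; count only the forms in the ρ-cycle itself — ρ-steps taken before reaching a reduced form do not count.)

D = 421, ⌊√D⌋ = 20
descent: ρ → (-11,5,9)  [lands on river]
river: ρ → (9,13,-7)
river: ρ → (-7,15,7)
river: ρ → (7,13,-9)
river: ρ → (-9,5,11)
river: ρ → (11,17,-3)
river: ρ → (-3,19,5)
river: ρ → (5,11,-15)
river: ρ → (-15,19,1)
river: ρ → (1,19,-15)
river: ρ → (-15,11,5)
river: ρ → (5,19,-3)
river: ρ → (-3,17,11)
river: ρ → (11,5,-9)
river: ρ → (-9,13,7)
river: ρ → (7,15,-7)
river: ρ → (-7,13,9)
river: ρ → (9,5,-11)
river: ρ → (-11,17,3)
river: ρ → (3,19,-5)
river: ρ → (-5,11,15)
river: ρ → (15,19,-1)
river: ρ → (-1,19,15)
river: ρ → (15,11,-5)
river: ρ → (-5,19,3)
river: ρ → (3,17,-11)
ρ-cycle length = 26 (tail of 1 descent step not counted)

26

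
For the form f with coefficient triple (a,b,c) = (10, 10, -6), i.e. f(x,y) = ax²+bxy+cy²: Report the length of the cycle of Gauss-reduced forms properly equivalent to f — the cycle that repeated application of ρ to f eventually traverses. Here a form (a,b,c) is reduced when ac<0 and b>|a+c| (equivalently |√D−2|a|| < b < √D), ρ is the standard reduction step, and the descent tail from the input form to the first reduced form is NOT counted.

D = 340, ⌊√D⌋ = 18
river: ρ → (-6,14,6)
river: ρ → (6,10,-10)
river: ρ → (-10,10,6)
river: ρ → (6,14,-6)
river: ρ → (-6,10,10)
river: ρ → (10,10,-6)
ρ-cycle length = 6 (tail of 0 descent steps not counted)

6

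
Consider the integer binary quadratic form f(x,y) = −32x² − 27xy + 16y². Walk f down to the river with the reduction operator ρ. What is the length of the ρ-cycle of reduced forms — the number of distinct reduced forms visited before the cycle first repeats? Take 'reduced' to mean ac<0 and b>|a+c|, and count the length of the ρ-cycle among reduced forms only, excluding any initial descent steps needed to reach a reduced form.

D = 2777, ⌊√D⌋ = 52
descent: ρ → (16,27,-32)  [lands on river]
river: ρ → (-32,37,11)
river: ρ → (11,51,-4)
river: ρ → (-4,45,47)
river: ρ → (47,49,-2)
river: ρ → (-2,51,22)
river: ρ → (22,37,-16)
river: ρ → (-16,27,32)
river: ρ → (32,37,-11)
river: ρ → (-11,51,4)
river: ρ → (4,45,-47)
river: ρ → (-47,49,2)
river: ρ → (2,51,-22)
river: ρ → (-22,37,16)
ρ-cycle length = 14 (tail of 1 descent step not counted)

14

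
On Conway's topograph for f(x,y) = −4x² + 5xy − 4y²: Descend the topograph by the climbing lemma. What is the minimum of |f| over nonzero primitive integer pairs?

translate: b→3 (≡-5 mod 8), so (4,-5,4)→(4,3,3)
flip: (4,3,3)→(3,-3,4)
translate: b→3 (≡-3 mod 6), so (3,-3,4)→(3,3,4)
reduced (well bottom): (3,3,4) with a≤c, −a<b≤a
well minimum |f| = |-3| = 3 (negative-definite)

3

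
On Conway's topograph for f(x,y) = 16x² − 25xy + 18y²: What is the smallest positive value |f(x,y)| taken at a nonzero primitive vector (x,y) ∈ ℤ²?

translate: b→7 (≡-25 mod 32), so (16,-25,18)→(16,7,9)
flip: (16,7,9)→(9,-7,16)
reduced (well bottom): (9,-7,16) with a≤c, −a<b≤a
well minimum = a = 9

9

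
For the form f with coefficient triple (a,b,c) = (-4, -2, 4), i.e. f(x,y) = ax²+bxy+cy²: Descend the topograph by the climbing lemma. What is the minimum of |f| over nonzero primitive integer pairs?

descent: ρ → (4,2,-4)  [lands on river]
river: ρ → (-4,6,2)
river: ρ → (2,6,-4)
river: ρ → (-4,2,4)
river: ρ → (4,6,-2)
river: ρ → (-2,6,4)
closes: descent 1, river 6
min |a| on river = 2

2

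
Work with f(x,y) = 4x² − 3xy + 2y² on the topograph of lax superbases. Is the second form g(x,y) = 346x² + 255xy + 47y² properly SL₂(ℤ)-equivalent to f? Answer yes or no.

D₁ = -23, D₂ = -23
f: flip: (4,-3,2)→(2,3,4)
f: translate: b→-1 (≡3 mod 4), so (2,3,4)→(2,-1,3)
f: reduced (well bottom): (2,-1,3) with a≤c, −a<b≤a
g: flip: (346,255,47)→(47,-255,346)
g: translate: b→27 (≡-255 mod 94), so (47,-255,346)→(47,27,4)
g: flip: (47,27,4)→(4,-27,47)
g: translate: b→-3 (≡-27 mod 8), so (4,-27,47)→(4,-3,2)
g: flip: (4,-3,2)→(2,3,4)
g: translate: b→-1 (≡3 mod 4), so (2,3,4)→(2,-1,3)
g: reduced (well bottom): (2,-1,3) with a≤c, −a<b≤a
reduced forms (2, -1, 3) vs (2, -1, 3) ⇒ equivalent

yes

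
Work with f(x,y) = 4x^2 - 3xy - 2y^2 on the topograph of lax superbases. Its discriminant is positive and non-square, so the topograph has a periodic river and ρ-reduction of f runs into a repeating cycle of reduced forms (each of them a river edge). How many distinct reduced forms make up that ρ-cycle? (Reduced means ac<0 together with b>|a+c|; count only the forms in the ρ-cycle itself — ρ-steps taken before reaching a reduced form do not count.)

D = 41, ⌊√D⌋ = 6
descent: ρ → (-2,3,4)  [lands on river]
river: ρ → (4,5,-1)
river: ρ → (-1,5,4)
river: ρ → (4,3,-2)
river: ρ → (-2,5,2)
river: ρ → (2,3,-4)
river: ρ → (-4,5,1)
river: ρ → (1,5,-4)
river: ρ → (-4,3,2)
river: ρ → (2,5,-2)
ρ-cycle length = 10 (tail of 1 descent step not counted)

10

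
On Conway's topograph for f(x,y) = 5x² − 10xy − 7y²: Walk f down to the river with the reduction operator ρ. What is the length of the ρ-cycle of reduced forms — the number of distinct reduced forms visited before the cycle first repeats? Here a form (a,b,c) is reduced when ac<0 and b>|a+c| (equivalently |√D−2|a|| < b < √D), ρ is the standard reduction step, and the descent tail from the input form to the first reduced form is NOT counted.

D = 240, ⌊√D⌋ = 15
descent: ρ → (-7,10,5)  [lands on river]
river: ρ → (5,10,-7)
river: ρ → (-7,4,8)
river: ρ → (8,12,-3)
river: ρ → (-3,12,8)
river: ρ → (8,4,-7)
ρ-cycle length = 6 (tail of 1 descent step not counted)

6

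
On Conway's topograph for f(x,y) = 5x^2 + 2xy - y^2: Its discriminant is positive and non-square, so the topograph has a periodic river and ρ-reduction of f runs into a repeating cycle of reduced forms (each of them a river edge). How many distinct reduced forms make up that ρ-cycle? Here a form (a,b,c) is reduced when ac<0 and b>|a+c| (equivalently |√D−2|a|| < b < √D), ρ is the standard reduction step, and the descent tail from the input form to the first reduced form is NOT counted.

D = 24, ⌊√D⌋ = 4
descent: ρ → (-1,4,2)  [lands on river]
river: ρ → (2,4,-1)
ρ-cycle length = 2 (tail of 1 descent step not counted)

2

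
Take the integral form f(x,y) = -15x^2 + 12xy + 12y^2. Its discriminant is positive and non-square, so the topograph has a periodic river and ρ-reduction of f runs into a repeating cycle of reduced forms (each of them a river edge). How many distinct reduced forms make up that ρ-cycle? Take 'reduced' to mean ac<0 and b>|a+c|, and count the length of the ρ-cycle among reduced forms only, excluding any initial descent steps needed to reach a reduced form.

D = 864, ⌊√D⌋ = 29
river: ρ → (12,12,-15)
river: ρ → (-15,18,9)
river: ρ → (9,18,-15)
river: ρ → (-15,12,12)
ρ-cycle length = 4 (tail of 0 descent steps not counted)

4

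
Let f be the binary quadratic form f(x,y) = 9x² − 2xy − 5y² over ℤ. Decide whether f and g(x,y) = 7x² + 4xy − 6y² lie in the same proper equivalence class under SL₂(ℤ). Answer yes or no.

D₁ = 184, D₂ = 184
river cycle of f (length 12): (-5, 12, 2), (2, 12, -5), (-5, 8, 6), (6, 4, -7), (-7, 10, 3), (3, 8, -10), (-10, 12, 1), (1, 12, -10), (-10, 8, 3), (3, 10, -7), … (2 more)
river cycle of g (length 12): (-6, 8, 5), (5, 12, -2), (-2, 12, 5), (5, 8, -6), (-6, 4, 7), (7, 10, -3), (-3, 8, 10), (10, 12, -1), (-1, 12, 10), (10, 8, -3), … (2 more)
cycles differ ⇒ inequivalent

no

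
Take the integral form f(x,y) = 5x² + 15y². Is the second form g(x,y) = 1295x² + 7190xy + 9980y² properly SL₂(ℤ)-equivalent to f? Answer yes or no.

D₁ = -300, D₂ = -300
f: reduced (well bottom): (5,0,15) with a≤c, −a<b≤a
g: translate: b→-580 (≡7190 mod 2590), so (1295,7190,9980)→(1295,-580,65)
g: flip: (1295,-580,65)→(65,580,1295)
g: translate: b→60 (≡580 mod 130), so (65,580,1295)→(65,60,15)
g: flip: (65,60,15)→(15,-60,65)
g: translate: b→0 (≡-60 mod 30), so (15,-60,65)→(15,0,5)
g: flip: (15,0,5)→(5,0,15)
g: reduced (well bottom): (5,0,15) with a≤c, −a<b≤a
reduced forms (5, 0, 15) vs (5, 0, 15) ⇒ equivalent

yes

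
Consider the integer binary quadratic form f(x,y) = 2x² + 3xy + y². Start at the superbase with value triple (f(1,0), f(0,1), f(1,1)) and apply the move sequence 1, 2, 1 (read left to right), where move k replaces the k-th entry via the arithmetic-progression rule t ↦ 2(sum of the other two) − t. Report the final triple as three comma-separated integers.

start (2,1,6) = (f(1,0),f(0,1),f(1,1))
replace slot 1: 2·(1+6) − 2 = 12 → (12,1,6)
replace slot 2: 2·(12+6) − 1 = 35 → (12,35,6)
replace slot 1: 2·(35+6) − 12 = 70 → (70,35,6)

70,35,6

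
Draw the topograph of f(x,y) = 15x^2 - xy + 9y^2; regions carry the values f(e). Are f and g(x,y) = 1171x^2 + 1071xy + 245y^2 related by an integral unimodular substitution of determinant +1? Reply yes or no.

D₁ = -539, D₂ = -539
f: flip: (15,-1,9)→(9,1,15)
f: reduced (well bottom): (9,1,15) with a≤c, −a<b≤a
g: flip: (1171,1071,245)→(245,-1071,1171)
g: translate: b→-91 (≡-1071 mod 490), so (245,-1071,1171)→(245,-91,9)
g: flip: (245,-91,9)→(9,91,245)
g: translate: b→1 (≡91 mod 18), so (9,91,245)→(9,1,15)
g: reduced (well bottom): (9,1,15) with a≤c, −a<b≤a
reduced forms (9, 1, 15) vs (9, 1, 15) ⇒ equivalent

yes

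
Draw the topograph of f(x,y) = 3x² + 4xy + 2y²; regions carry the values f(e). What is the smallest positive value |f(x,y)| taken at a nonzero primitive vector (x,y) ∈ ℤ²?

translate: b→-2 (≡4 mod 6), so (3,4,2)→(3,-2,1)
flip: (3,-2,1)→(1,2,3)
translate: b→0 (≡2 mod 2), so (1,2,3)→(1,0,2)
reduced (well bottom): (1,0,2) with a≤c, −a<b≤a
well minimum = a = 1

1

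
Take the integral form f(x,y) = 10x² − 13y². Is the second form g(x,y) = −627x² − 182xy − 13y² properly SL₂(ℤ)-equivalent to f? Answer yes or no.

D₁ = 520, D₂ = 520
river cycle of f (length 6): (10, 20, -3), (-3, 22, 3), (3, 20, -10), (-10, 20, 3), (3, 22, -3), (-3, 20, 10)
river cycle of g (length 6): (10, 20, -3), (-3, 22, 3), (3, 20, -10), (-10, 20, 3), (3, 22, -3), (-3, 20, 10)
cycles coincide ⇒ equivalent

yes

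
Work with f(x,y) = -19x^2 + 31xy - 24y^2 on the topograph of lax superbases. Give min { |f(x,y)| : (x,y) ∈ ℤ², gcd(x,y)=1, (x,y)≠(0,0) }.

translate: b→7 (≡-31 mod 38), so (19,-31,24)→(19,7,12)
flip: (19,7,12)→(12,-7,19)
reduced (well bottom): (12,-7,19) with a≤c, −a<b≤a
well minimum |f| = |-12| = 12 (negative-definite)

12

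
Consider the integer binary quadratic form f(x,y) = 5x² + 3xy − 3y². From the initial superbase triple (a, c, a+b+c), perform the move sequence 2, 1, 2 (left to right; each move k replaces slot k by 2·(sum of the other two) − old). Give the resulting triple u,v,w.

start (5,-3,5) = (f(1,0),f(0,1),f(1,1))
replace slot 2: 2·(5+5) − (-3) = 23 → (5,23,5)
replace slot 1: 2·(23+5) − 5 = 51 → (51,23,5)
replace slot 2: 2·(51+5) − 23 = 89 → (51,89,5)

51,89,5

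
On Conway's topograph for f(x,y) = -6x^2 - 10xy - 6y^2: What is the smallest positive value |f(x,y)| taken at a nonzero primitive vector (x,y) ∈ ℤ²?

translate: b→-2 (≡10 mod 12), so (6,10,6)→(6,-2,2)
flip: (6,-2,2)→(2,2,6)
reduced (well bottom): (2,2,6) with a≤c, −a<b≤a
well minimum |f| = |-2| = 2 (negative-definite)

2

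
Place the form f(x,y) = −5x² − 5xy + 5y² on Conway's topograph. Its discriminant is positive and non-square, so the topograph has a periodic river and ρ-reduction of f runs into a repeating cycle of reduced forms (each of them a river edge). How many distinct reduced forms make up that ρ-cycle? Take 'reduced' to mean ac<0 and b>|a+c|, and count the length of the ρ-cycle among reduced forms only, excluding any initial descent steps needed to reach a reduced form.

D = 125, ⌊√D⌋ = 11
descent: ρ → (5,5,-5)  [lands on river]
river: ρ → (-5,5,5)
ρ-cycle length = 2 (tail of 1 descent step not counted)

2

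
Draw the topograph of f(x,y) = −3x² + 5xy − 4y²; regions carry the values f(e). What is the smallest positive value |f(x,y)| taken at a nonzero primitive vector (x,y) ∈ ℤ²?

translate: b→1 (≡-5 mod 6), so (3,-5,4)→(3,1,2)
flip: (3,1,2)→(2,-1,3)
reduced (well bottom): (2,-1,3) with a≤c, −a<b≤a
well minimum |f| = |-2| = 2 (negative-definite)

2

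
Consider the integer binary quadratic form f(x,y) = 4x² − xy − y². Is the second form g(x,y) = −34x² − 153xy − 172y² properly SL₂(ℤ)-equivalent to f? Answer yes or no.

D₁ = 17, D₂ = 17
river cycle of f (length 6): (-1, 3, 2), (2, 1, -2), (-2, 3, 1), (1, 3, -2), (-2, 1, 2), (2, 3, -1)
river cycle of g (length 6): (-2, 1, 2), (2, 3, -1), (-1, 3, 2), (2, 1, -2), (-2, 3, 1), (1, 3, -2)
cycles coincide ⇒ equivalent

yes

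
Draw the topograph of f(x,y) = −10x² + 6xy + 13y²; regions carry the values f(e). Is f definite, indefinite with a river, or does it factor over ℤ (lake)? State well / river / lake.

D = b²−4ac = 6² − 4·(-10)·13 = 556
D > 0 non-square ⇒ indefinite ⇒ periodic river

river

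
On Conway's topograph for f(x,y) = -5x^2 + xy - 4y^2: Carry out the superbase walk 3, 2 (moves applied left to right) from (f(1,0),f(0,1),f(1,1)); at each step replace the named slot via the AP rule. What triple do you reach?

start (-5,-4,-8) = (f(1,0),f(0,1),f(1,1))
replace slot 3: 2·((-5)+(-4)) − (-8) = -10 → (-5,-4,-10)
replace slot 2: 2·((-5)+(-10)) − (-4) = -26 → (-5,-26,-10)

-5,-26,-10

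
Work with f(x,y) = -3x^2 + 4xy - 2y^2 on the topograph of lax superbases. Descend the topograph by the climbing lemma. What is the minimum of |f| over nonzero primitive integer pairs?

translate: b→2 (≡-4 mod 6), so (3,-4,2)→(3,2,1)
flip: (3,2,1)→(1,-2,3)
translate: b→0 (≡-2 mod 2), so (1,-2,3)→(1,0,2)
reduced (well bottom): (1,0,2) with a≤c, −a<b≤a
well minimum |f| = |-1| = 1 (negative-definite)

1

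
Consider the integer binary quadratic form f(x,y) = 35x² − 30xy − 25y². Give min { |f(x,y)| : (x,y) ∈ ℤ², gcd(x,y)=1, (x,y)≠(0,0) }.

descent: ρ → (-25,30,35)  [lands on river]
river: ρ → (35,40,-20)
river: ρ → (-20,40,35)
river: ρ → (35,30,-25)
river: ρ → (-25,20,40)
river: ρ → (40,60,-5)
river: ρ → (-5,60,40)
river: ρ → (40,20,-25)
closes: descent 1, river 8
min |a| on river = 5

5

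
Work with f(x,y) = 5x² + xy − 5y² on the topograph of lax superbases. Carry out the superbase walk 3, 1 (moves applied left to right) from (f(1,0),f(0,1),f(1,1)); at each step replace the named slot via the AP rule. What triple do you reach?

start (5,-5,1) = (f(1,0),f(0,1),f(1,1))
replace slot 3: 2·(5+(-5)) − 1 = -1 → (5,-5,-1)
replace slot 1: 2·((-5)+(-1)) − 5 = -17 → (-17,-5,-1)

-17,-5,-1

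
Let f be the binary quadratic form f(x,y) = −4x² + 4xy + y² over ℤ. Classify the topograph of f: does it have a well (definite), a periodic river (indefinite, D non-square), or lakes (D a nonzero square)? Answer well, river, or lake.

D = b²−4ac = 4² − 4·(-4)·1 = 32
D > 0 non-square ⇒ indefinite ⇒ periodic river

river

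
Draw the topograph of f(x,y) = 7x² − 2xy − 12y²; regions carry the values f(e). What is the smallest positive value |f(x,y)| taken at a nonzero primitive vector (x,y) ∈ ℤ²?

descent: ρ → (-12,2,7)
descent: ρ → (7,12,-7)  [lands on river]
river: ρ → (-7,16,3)
river: ρ → (3,14,-12)
river: ρ → (-12,10,5)
river: ρ → (5,10,-12)
river: ρ → (-12,14,3)
river: ρ → (3,16,-7)
river: ρ → (-7,12,7)
river: ρ → (7,16,-3)
river: ρ → (-3,14,12)
river: ρ → (12,10,-5)
river: ρ → (-5,10,12)
river: ρ → (12,14,-3)
river: ρ → (-3,16,7)
closes: descent 2, river 14
min |a| on river = 3

3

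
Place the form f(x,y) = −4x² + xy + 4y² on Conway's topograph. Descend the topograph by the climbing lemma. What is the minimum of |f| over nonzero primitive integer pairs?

river: ρ → (4,7,-1)
river: ρ → (-1,7,4)
river: ρ → (4,1,-4)
river: ρ → (-4,7,1)
river: ρ → (1,7,-4)
river: ρ → (-4,1,4)
closes: descent 0, river 6
min |a| on river = 1

1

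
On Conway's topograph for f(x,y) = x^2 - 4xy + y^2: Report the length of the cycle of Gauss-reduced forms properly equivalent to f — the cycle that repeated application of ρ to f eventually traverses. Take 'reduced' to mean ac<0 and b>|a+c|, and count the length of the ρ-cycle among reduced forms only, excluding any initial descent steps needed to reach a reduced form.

D = 12, ⌊√D⌋ = 3
descent: ρ → (1,2,-2)  [lands on river]
river: ρ → (-2,2,1)
ρ-cycle length = 2 (tail of 1 descent step not counted)

2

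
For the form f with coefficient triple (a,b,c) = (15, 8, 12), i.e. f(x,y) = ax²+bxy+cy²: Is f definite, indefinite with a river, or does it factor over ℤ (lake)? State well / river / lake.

D = b²−4ac = 8² − 4·15·12 = -656
D < 0 ⇒ definite ⇒ every region one sign ⇒ single well

well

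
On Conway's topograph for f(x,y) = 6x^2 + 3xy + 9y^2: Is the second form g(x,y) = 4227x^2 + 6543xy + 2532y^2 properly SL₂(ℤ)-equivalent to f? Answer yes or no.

D₁ = -207, D₂ = -207
f: reduced (well bottom): (6,3,9) with a≤c, −a<b≤a
g: translate: b→-1911 (≡6543 mod 8454), so (4227,6543,2532)→(4227,-1911,216)
g: flip: (4227,-1911,216)→(216,1911,4227)
g: translate: b→183 (≡1911 mod 432), so (216,1911,4227)→(216,183,39)
g: flip: (216,183,39)→(39,-183,216)
g: translate: b→-27 (≡-183 mod 78), so (39,-183,216)→(39,-27,6)
g: flip: (39,-27,6)→(6,27,39)
g: translate: b→3 (≡27 mod 12), so (6,27,39)→(6,3,9)
g: reduced (well bottom): (6,3,9) with a≤c, −a<b≤a
reduced forms (6, 3, 9) vs (6, 3, 9) ⇒ equivalent

yes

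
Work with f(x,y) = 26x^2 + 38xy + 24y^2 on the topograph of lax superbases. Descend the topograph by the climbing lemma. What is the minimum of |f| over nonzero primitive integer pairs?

translate: b→-14 (≡38 mod 52), so (26,38,24)→(26,-14,12)
flip: (26,-14,12)→(12,14,26)
translate: b→-10 (≡14 mod 24), so (12,14,26)→(12,-10,24)
reduced (well bottom): (12,-10,24) with a≤c, −a<b≤a
well minimum = a = 12

12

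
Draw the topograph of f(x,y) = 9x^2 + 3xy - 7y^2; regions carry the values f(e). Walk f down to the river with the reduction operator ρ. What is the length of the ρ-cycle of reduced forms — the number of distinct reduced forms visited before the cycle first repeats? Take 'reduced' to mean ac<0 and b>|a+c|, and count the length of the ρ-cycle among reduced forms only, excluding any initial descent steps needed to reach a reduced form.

D = 261, ⌊√D⌋ = 16
river: ρ → (-7,11,5)
river: ρ → (5,9,-9)
river: ρ → (-9,9,5)
river: ρ → (5,11,-7)
river: ρ → (-7,3,9)
river: ρ → (9,15,-1)
river: ρ → (-1,15,9)
river: ρ → (9,3,-7)
ρ-cycle length = 8 (tail of 0 descent steps not counted)

8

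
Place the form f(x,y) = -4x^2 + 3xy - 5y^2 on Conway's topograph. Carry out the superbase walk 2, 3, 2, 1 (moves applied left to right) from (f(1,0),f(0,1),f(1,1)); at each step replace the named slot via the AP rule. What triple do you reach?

start (-4,-5,-6) = (f(1,0),f(0,1),f(1,1))
replace slot 2: 2·((-4)+(-6)) − (-5) = -15 → (-4,-15,-6)
replace slot 3: 2·((-4)+(-15)) − (-6) = -32 → (-4,-15,-32)
replace slot 2: 2·((-4)+(-32)) − (-15) = -57 → (-4,-57,-32)
replace slot 1: 2·((-57)+(-32)) − (-4) = -174 → (-174,-57,-32)

-174,-57,-32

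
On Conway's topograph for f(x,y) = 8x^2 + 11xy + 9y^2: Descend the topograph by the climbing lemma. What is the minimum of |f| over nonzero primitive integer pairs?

translate: b→-5 (≡11 mod 16), so (8,11,9)→(8,-5,6)
flip: (8,-5,6)→(6,5,8)
reduced (well bottom): (6,5,8) with a≤c, −a<b≤a
well minimum = a = 6

6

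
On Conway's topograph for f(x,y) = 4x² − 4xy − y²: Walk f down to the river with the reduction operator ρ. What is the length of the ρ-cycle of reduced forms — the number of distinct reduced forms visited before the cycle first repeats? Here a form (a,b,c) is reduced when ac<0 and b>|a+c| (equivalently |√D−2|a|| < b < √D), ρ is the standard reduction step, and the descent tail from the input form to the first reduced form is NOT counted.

D = 32, ⌊√D⌋ = 5
descent: ρ → (-1,4,4)  [lands on river]
river: ρ → (4,4,-1)
ρ-cycle length = 2 (tail of 1 descent step not counted)

2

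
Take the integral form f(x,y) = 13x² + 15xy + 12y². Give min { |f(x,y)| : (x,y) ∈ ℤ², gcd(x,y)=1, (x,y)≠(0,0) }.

translate: b→-11 (≡15 mod 26), so (13,15,12)→(13,-11,10)
flip: (13,-11,10)→(10,11,13)
translate: b→-9 (≡11 mod 20), so (10,11,13)→(10,-9,12)
reduced (well bottom): (10,-9,12) with a≤c, −a<b≤a
well minimum = a = 10

10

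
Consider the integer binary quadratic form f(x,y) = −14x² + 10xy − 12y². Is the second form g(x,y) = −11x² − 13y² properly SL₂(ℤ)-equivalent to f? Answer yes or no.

D₁ = -572, D₂ = -572
f is negative-definite; reduce −f:
−f: flip: (14,-10,12)→(12,10,14)
−f: reduced (well bottom): (12,10,14) with a≤c, −a<b≤a
flip sign back: reduced form of f is (-12,-10,-14)
g is negative-definite; reduce −g:
−g: reduced (well bottom): (11,0,13) with a≤c, −a<b≤a
flip sign back: reduced form of g is (-11,0,-13)
reduced forms (-12, -10, -14) vs (-11, 0, -13) ⇒ inequivalent

no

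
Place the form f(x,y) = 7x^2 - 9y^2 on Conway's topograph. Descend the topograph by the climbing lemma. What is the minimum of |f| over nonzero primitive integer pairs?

descent: ρ → (-9,0,7)
descent: ρ → (7,14,-2)  [lands on river]
river: ρ → (-2,14,7)
closes: descent 2, river 2
min |a| on river = 2

2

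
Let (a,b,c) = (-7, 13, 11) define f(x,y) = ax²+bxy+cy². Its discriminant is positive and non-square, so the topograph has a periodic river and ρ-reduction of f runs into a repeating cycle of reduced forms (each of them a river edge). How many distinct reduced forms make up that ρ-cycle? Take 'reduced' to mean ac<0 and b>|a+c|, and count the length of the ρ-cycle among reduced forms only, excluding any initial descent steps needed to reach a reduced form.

D = 477, ⌊√D⌋ = 21
river: ρ → (11,9,-9)
river: ρ → (-9,9,11)
river: ρ → (11,13,-7)
river: ρ → (-7,15,9)
river: ρ → (9,21,-1)
river: ρ → (-1,21,9)
river: ρ → (9,15,-7)
river: ρ → (-7,13,11)
ρ-cycle length = 8 (tail of 0 descent steps not counted)

8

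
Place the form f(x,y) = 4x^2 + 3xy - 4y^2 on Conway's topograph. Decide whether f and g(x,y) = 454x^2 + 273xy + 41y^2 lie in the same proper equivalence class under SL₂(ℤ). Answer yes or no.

D₁ = 73, D₂ = 73
river cycle of f (length 18): (-4, 5, 3), (3, 7, -2), (-2, 5, 6), (6, 7, -1), (-1, 7, 6), (6, 5, -2), (-2, 7, 3), (3, 5, -4), (-4, 3, 4), (4, 5, -3), … (8 more)
river cycle of g (length 18): (4, 3, -4), (-4, 5, 3), (3, 7, -2), (-2, 5, 6), (6, 7, -1), (-1, 7, 6), (6, 5, -2), (-2, 7, 3), (3, 5, -4), (-4, 3, 4), … (8 more)
cycles coincide ⇒ equivalent

yes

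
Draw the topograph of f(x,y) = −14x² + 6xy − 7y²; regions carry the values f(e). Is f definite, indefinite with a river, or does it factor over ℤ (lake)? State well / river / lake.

D = b²−4ac = 6² − 4·(-14)·(-7) = -356
D < 0 ⇒ definite ⇒ every region one sign ⇒ single well

well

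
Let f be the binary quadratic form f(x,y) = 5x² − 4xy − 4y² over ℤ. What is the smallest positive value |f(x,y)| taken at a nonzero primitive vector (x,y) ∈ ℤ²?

descent: ρ → (-4,4,5)  [lands on river]
river: ρ → (5,6,-3)
river: ρ → (-3,6,5)
river: ρ → (5,4,-4)
closes: descent 1, river 4
min |a| on river = 3

3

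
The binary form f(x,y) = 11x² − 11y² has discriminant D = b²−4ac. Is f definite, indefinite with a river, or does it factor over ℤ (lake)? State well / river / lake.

D = b²−4ac = 0² − 4·11·(-11) = 484
D = 22² is a perfect square ⇒ form factors over ℤ ⇒ lakes

lake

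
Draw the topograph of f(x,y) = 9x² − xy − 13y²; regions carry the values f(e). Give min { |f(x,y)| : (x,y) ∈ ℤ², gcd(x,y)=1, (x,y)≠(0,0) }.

descent: ρ → (-13,1,9)
descent: ρ → (9,17,-5)  [lands on river]
river: ρ → (-5,13,15)
river: ρ → (15,17,-3)
river: ρ → (-3,19,9)
closes: descent 2, river 4
min |a| on river = 3

3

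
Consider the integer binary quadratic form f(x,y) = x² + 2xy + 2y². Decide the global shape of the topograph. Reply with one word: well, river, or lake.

D = b²−4ac = 2² − 4·1·2 = -4
D < 0 ⇒ definite ⇒ every region one sign ⇒ single well

well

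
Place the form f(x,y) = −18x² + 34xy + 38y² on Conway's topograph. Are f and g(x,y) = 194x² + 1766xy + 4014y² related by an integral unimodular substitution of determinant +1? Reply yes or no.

D₁ = 3892, D₂ = 3892
river cycle of f (length 12): (38, 42, -14), (-14, 42, 38), (38, 34, -18), (-18, 38, 34), (34, 30, -22), (-22, 58, 6), (6, 62, -2), (-2, 62, 6), (6, 58, -22), (-22, 30, 34), … (2 more)
river cycle of g (length 12): (34, 38, -18), (-18, 34, 38), (38, 42, -14), (-14, 42, 38), (38, 34, -18), (-18, 38, 34), (34, 30, -22), (-22, 58, 6), (6, 62, -2), (-2, 62, 6), … (2 more)
cycles coincide ⇒ equivalent

yes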